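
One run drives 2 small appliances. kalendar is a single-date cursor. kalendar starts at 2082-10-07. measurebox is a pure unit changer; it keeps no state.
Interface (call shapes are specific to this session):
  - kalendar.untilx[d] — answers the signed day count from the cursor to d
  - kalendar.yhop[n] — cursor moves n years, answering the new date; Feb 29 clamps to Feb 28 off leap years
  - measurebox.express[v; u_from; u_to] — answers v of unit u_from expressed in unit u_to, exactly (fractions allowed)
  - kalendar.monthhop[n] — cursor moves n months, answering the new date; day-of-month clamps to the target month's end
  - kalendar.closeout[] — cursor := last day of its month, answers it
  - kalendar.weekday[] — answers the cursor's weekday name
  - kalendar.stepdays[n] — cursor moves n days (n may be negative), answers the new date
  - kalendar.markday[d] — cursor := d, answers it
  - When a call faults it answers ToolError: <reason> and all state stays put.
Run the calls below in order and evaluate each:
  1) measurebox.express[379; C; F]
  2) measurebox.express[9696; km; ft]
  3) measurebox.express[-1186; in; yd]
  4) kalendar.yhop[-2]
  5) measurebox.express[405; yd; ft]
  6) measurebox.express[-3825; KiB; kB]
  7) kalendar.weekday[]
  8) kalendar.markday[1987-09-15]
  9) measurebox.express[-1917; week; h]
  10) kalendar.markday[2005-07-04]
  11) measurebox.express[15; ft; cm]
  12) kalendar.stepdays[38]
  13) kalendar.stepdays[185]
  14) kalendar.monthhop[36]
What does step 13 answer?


Answer: 2006-02-12

Derivation:
·→ express(v=379, u_from=C, u_to=F)
·← 3571/5
·→ express(v=9696, u_from=km, u_to=ft)
·← 4040000000/127
·→ express(v=-1186, u_from=in, u_to=yd)
·← -593/18
·→ yhop(n=-2)
·← 2080-10-07
·→ express(v=405, u_from=yd, u_to=ft)
·← 1215
·→ express(v=-3825, u_from=KiB, u_to=kB)
·← -19584/5
·→ weekday()
·← Monday
·→ markday(d=1987-09-15)
·← 1987-09-15
·→ express(v=-1917, u_from=week, u_to=h)
·← -322056
·→ markday(d=2005-07-04)
·← 2005-07-04
·→ express(v=15, u_from=ft, u_to=cm)
·← 2286/5
·→ stepdays(n=38)
·← 2005-08-11
·→ stepdays(n=185)
·← 2006-02-12
·→ monthhop(n=36)
·← 2009-02-12


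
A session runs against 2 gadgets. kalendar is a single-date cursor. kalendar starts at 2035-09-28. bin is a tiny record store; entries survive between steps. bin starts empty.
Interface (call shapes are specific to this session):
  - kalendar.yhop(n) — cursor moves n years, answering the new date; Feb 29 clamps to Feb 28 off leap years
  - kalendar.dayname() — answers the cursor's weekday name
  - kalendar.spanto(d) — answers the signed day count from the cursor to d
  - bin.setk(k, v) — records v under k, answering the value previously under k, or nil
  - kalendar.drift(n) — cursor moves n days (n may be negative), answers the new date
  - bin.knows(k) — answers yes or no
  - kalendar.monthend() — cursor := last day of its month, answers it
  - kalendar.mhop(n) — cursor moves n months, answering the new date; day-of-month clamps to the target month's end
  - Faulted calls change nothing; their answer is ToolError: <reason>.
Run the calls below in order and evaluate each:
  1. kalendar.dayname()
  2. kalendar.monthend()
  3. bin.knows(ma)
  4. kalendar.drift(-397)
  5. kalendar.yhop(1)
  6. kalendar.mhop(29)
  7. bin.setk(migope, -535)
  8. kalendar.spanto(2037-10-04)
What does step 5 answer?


Answer: 2035-08-29

Derivation:
Do: dayname[]
See: Friday
Do: monthend[]
See: 2035-09-30
Do: knows[k→ma]
See: no
Do: drift[n→-397]
See: 2034-08-29
Do: yhop[n→1]
See: 2035-08-29
Do: mhop[n→29]
See: 2038-01-29
Do: setk[k→migope; v→-535]
See: nil
Do: spanto[d→2037-10-04]
See: -117


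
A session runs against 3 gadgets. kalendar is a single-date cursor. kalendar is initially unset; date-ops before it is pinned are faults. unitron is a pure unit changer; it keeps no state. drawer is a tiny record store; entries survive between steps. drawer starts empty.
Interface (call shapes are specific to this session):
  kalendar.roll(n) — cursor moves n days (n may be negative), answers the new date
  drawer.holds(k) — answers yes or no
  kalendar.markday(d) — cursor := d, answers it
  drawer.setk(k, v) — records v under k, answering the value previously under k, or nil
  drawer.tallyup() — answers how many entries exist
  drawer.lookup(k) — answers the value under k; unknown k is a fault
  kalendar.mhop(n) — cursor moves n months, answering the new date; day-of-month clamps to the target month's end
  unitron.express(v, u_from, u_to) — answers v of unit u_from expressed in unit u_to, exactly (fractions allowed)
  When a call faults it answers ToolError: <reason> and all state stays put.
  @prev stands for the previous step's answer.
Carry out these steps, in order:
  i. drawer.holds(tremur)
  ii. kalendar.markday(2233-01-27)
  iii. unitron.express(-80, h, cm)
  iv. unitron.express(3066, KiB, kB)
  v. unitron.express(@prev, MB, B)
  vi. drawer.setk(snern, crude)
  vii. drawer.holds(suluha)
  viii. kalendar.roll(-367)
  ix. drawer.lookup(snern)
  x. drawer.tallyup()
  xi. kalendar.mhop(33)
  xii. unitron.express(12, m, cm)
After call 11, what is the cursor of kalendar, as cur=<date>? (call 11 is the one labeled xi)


# drawer.holds(tremur) : no
# kalendar.markday(2233-01-27) : 2233-01-27
# unitron.express(-80, h, cm) : ToolError: incompatible units
# unitron.express(3066, KiB, kB) : 392448/125
# unitron.express(@prev, MB, B) : 3139584000
# drawer.setk(snern, crude) : nil
# drawer.holds(suluha) : no
# kalendar.roll(-367) : 2232-01-26
# drawer.lookup(snern) : crude
# drawer.tallyup() : 1
# kalendar.mhop(33) : 2234-10-26
# unitron.express(12, m, cm) : 1200

Answer: cur=2234-10-26


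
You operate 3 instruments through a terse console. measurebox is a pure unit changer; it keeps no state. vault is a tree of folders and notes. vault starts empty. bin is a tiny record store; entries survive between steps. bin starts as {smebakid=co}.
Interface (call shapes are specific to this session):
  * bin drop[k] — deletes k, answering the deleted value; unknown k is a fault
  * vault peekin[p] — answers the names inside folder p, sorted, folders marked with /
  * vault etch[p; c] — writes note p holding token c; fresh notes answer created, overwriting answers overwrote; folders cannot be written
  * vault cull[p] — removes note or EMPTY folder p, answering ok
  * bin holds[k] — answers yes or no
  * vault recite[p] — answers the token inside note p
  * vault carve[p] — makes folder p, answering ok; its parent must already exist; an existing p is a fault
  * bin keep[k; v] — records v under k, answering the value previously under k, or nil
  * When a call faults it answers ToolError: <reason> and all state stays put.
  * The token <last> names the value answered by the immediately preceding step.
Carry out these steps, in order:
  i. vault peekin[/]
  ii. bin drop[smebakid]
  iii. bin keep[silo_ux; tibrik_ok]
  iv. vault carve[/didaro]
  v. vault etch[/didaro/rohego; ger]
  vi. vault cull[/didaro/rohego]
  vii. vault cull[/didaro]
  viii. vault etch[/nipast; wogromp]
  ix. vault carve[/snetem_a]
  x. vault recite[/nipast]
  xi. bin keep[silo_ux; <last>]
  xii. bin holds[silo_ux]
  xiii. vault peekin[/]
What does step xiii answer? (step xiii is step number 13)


I call vault peekin passing p: /, and see [].
Then bin drop passing k: smebakid, → co.
I run bin keep passing k: silo_ux, v: tibrik_ok, → nil.
I run vault carve passing p: /didaro, which returns ok.
Then vault etch passing p: /didaro/rohego, c: ger, and observe created.
Next I call vault cull passing p: /didaro/rohego, — result: ok.
Invoking vault cull passing p: /didaro: ok.
I invoke vault etch passing p: /nipast, c: wogromp, and see created.
Invoking vault carve passing p: /snetem_a, giving ok.
I invoke vault recite passing p: /nipast: wogromp.
I try bin keep passing k: silo_ux, v: <last>, and get tibrik_ok.
Using bin holds passing k: silo_ux, — result: yes.
Using vault peekin passing p: /, — result: [nipast, snetem_a/].

Answer: [nipast, snetem_a/]


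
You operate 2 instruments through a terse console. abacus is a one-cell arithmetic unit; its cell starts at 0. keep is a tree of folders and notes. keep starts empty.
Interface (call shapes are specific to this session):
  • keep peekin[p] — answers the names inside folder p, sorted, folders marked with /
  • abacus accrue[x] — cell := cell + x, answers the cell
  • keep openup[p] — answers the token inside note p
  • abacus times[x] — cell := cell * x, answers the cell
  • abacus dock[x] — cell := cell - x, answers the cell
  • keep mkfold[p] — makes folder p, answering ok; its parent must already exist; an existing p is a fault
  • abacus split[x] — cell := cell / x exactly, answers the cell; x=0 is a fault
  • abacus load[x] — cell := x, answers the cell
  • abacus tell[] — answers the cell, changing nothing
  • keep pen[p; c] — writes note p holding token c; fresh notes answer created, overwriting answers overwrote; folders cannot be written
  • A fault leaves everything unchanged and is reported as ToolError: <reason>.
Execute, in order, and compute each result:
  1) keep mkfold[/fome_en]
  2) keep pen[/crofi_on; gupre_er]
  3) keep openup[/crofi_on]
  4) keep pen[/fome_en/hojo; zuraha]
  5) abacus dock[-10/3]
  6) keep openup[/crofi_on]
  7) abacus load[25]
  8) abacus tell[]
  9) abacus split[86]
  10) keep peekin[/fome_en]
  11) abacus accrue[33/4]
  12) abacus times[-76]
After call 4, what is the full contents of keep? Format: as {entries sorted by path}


Answer: {crofi_on=gupre_er, fome_en/, fome_en/hojo=zuraha}

Derivation:
Do: keep mkfold[p=/fome_en]
See: ok
Do: keep pen[p=/crofi_on; c=gupre_er]
See: created
Do: keep openup[p=/crofi_on]
See: gupre_er
Do: keep pen[p=/fome_en/hojo; c=zuraha]
See: created
Do: abacus dock[x=-10/3]
See: 10/3
Do: keep openup[p=/crofi_on]
See: gupre_er
Do: abacus load[x=25]
See: 25
Do: abacus tell[]
See: 25
Do: abacus split[x=86]
See: 25/86
Do: keep peekin[p=/fome_en]
See: [hojo]
Do: abacus accrue[x=33/4]
See: 1469/172
Do: abacus times[x=-76]
See: -27911/43


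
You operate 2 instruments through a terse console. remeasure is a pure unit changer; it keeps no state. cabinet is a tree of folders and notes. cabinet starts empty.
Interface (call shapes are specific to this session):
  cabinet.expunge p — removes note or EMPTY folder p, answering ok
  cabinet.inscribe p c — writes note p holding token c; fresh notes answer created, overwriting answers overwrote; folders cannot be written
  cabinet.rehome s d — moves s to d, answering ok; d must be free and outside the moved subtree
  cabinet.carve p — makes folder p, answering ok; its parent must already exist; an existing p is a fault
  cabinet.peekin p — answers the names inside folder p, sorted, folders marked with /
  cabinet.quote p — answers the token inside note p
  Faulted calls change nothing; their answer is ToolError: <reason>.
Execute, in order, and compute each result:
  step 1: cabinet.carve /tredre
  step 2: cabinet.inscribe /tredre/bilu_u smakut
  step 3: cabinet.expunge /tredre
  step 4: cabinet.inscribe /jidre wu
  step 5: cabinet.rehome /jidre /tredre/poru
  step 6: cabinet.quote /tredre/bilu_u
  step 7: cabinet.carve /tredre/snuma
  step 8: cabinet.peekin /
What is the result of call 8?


Answer: [tredre/]

Derivation:
>>> carve p: /tredre
:: ok
>>> inscribe p: /tredre/bilu_u c: smakut
:: created
>>> expunge p: /tredre
:: ToolError: not empty
>>> inscribe p: /jidre c: wu
:: created
>>> rehome s: /jidre d: /tredre/poru
:: ok
>>> quote p: /tredre/bilu_u
:: smakut
>>> carve p: /tredre/snuma
:: ok
>>> peekin p: /
:: [tredre/]


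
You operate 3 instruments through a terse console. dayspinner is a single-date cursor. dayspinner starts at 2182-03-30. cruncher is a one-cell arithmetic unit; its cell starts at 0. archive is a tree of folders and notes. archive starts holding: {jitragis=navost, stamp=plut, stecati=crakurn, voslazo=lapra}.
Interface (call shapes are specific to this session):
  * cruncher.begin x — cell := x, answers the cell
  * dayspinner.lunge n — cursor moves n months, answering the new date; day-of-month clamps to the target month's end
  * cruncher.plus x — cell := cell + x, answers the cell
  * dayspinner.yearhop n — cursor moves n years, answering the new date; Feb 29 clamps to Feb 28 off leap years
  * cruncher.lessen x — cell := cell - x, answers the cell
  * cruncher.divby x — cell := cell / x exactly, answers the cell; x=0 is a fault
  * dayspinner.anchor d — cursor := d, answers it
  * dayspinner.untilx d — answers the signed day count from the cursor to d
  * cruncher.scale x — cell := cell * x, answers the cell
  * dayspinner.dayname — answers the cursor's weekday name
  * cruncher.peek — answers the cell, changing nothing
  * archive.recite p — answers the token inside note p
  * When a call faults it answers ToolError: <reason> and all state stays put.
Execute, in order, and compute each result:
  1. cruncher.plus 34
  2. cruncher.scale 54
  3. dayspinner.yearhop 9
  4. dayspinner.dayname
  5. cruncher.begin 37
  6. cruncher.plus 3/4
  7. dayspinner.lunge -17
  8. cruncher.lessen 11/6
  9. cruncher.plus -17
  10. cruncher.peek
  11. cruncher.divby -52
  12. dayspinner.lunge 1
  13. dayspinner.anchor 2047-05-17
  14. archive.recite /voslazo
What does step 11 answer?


Now I run cruncher.plus on 34: 34.
Invoking cruncher.scale on 54, yielding 1836.
I use dayspinner.yearhop on 9, which returns 2191-03-30.
Invoking dayspinner.dayname, and see Wednesday.
Calling cruncher.begin on 37, yielding 37.
Next I call cruncher.plus on 3/4, and get 151/4.
Next I call dayspinner.lunge on -17, giving 2189-10-30.
I try cruncher.lessen on 11/6, and see 431/12.
Next I call cruncher.plus on -17, and observe 227/12.
Invoking cruncher.peek(), and observe 227/12.
I use cruncher.divby on -52, and see -227/624.
I call dayspinner.lunge on 1, yielding 2189-11-30.
I try dayspinner.anchor on 2047-05-17, and observe 2047-05-17.
I try archive.recite on /voslazo, and observe lapra.

Answer: -227/624


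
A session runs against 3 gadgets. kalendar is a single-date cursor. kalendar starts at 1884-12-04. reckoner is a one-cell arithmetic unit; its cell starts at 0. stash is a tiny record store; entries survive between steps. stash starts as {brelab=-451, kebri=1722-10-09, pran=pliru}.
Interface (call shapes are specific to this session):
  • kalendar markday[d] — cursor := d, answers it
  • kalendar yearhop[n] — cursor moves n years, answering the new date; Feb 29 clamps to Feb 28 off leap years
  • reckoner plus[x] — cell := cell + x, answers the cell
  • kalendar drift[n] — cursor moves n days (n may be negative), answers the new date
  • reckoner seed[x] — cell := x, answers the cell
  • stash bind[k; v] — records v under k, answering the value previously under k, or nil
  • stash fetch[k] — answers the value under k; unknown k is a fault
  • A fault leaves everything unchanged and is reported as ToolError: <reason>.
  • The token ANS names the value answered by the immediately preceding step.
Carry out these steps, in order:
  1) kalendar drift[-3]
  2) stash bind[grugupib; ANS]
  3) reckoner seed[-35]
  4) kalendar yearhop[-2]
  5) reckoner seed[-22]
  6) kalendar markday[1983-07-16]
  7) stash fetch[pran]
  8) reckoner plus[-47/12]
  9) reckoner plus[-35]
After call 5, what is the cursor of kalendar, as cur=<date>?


Step: kalendar drift[n→-3]
Result: 1884-12-01
Step: stash bind[k→grugupib; v→ANS]
Result: nil
Step: reckoner seed[x→-35]
Result: -35
Step: kalendar yearhop[n→-2]
Result: 1882-12-01
Step: reckoner seed[x→-22]
Result: -22
Step: kalendar markday[d→1983-07-16]
Result: 1983-07-16
Step: stash fetch[k→pran]
Result: pliru
Step: reckoner plus[x→-47/12]
Result: -311/12
Step: reckoner plus[x→-35]
Result: -731/12

Answer: cur=1882-12-01


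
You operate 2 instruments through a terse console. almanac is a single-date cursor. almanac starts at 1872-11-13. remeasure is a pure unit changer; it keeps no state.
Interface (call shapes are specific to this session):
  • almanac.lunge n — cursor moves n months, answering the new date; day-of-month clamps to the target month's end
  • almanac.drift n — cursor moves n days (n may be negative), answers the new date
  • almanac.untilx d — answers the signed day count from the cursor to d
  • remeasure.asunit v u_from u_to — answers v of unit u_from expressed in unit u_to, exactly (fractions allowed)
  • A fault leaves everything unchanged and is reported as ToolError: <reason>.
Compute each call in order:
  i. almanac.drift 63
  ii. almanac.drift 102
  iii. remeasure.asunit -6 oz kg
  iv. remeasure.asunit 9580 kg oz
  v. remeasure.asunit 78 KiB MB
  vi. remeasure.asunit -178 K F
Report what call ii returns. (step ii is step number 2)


Step: drift[n: 63]
Result: 1873-01-15
Step: drift[n: 102]
Result: 1873-04-27
Step: asunit[v: -6; u_from: oz; u_to: kg]
Result: -136077711/800000000
Step: asunit[v: 9580; u_from: kg; u_to: oz]
Result: 15328000000000/45359237
Step: asunit[v: 78; u_from: KiB; u_to: MB]
Result: 1248/15625
Step: asunit[v: -178; u_from: K; u_to: F]
Result: -78007/100

Answer: 1873-04-27


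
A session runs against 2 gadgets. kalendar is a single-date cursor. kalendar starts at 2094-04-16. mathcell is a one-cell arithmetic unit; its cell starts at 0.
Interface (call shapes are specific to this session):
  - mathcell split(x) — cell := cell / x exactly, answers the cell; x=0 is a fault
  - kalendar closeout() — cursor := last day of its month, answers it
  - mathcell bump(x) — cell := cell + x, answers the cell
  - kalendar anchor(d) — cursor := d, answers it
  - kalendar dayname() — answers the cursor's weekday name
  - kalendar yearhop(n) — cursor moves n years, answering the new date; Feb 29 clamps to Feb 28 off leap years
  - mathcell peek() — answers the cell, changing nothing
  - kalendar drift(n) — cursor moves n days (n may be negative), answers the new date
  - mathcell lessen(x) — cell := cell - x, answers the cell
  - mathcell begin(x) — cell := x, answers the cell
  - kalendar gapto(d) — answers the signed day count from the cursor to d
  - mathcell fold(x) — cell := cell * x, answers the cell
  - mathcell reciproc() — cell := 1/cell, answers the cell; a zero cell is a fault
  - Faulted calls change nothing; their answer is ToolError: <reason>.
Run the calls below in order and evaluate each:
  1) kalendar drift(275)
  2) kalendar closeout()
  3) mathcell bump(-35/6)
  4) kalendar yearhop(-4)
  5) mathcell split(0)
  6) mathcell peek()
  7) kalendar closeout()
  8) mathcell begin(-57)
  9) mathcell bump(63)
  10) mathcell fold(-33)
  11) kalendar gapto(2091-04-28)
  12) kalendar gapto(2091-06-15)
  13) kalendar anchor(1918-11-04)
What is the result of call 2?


Answer: 2095-01-31

Derivation:
% kalendar drift(275) : 2095-01-16
% kalendar closeout() : 2095-01-31
% mathcell bump(-35/6) : -35/6
% kalendar yearhop(-4) : 2091-01-31
% mathcell split(0) : ToolError: division by zero
% mathcell peek() : -35/6
% kalendar closeout() : 2091-01-31
% mathcell begin(-57) : -57
% mathcell bump(63) : 6
% mathcell fold(-33) : -198
% kalendar gapto(2091-04-28) : 87
% kalendar gapto(2091-06-15) : 135
% kalendar anchor(1918-11-04) : 1918-11-04


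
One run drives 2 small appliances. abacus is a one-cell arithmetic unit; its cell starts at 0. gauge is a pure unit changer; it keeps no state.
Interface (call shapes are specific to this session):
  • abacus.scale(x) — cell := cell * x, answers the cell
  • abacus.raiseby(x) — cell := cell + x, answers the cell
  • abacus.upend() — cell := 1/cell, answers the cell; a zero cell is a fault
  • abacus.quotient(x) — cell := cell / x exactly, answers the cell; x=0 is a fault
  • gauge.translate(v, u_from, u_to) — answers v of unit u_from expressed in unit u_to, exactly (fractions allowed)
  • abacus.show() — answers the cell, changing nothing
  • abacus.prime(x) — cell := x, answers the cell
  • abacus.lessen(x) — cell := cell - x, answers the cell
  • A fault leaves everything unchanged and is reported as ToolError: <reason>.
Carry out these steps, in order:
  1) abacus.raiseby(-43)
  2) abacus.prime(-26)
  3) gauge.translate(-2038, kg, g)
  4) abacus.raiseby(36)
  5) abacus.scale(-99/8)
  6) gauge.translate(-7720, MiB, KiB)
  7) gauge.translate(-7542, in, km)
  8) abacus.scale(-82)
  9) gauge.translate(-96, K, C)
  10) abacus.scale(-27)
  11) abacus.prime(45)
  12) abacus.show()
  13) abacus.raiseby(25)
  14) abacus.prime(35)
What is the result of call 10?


% abacus.raiseby x: -43
:: -43
% abacus.prime x: -26
:: -26
% gauge.translate v: -2038 u_from: kg u_to: g
:: -2038000
% abacus.raiseby x: 36
:: 10
% abacus.scale x: -99/8
:: -495/4
% gauge.translate v: -7720 u_from: MiB u_to: KiB
:: -7905280
% gauge.translate v: -7542 u_from: in u_to: km
:: -478917/2500000
% abacus.scale x: -82
:: 20295/2
% gauge.translate v: -96 u_from: K u_to: C
:: -7383/20
% abacus.scale x: -27
:: -547965/2
% abacus.prime x: 45
:: 45
% abacus.show
:: 45
% abacus.raiseby x: 25
:: 70
% abacus.prime x: 35
:: 35

Answer: -547965/2


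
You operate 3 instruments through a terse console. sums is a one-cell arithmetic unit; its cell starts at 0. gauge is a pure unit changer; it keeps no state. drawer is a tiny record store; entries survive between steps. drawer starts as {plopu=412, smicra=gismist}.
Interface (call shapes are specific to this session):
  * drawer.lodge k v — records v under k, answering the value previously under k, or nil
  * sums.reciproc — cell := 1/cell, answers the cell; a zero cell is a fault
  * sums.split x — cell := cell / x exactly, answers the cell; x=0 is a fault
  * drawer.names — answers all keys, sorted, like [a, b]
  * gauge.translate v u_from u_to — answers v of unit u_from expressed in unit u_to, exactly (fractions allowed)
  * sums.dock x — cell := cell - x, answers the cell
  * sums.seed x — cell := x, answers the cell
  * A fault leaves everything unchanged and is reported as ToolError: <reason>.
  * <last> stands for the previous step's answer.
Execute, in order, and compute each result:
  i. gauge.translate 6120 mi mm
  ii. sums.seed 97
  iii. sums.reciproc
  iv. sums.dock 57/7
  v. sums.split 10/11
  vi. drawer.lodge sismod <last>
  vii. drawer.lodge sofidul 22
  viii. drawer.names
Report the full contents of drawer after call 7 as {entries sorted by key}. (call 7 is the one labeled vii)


Answer: {plopu=412, sismod=-30371/3395, smicra=gismist, sofidul=22}

Derivation:
==> gauge.translate(6120, mi, mm)
<== 9849185280
==> sums.seed(97)
<== 97
==> sums.reciproc()
<== 1/97
==> sums.dock(57/7)
<== -5522/679
==> sums.split(10/11)
<== -30371/3395
==> drawer.lodge(sismod, <last>)
<== nil
==> drawer.lodge(sofidul, 22)
<== nil
==> drawer.names()
<== [plopu, sismod, smicra, sofidul]


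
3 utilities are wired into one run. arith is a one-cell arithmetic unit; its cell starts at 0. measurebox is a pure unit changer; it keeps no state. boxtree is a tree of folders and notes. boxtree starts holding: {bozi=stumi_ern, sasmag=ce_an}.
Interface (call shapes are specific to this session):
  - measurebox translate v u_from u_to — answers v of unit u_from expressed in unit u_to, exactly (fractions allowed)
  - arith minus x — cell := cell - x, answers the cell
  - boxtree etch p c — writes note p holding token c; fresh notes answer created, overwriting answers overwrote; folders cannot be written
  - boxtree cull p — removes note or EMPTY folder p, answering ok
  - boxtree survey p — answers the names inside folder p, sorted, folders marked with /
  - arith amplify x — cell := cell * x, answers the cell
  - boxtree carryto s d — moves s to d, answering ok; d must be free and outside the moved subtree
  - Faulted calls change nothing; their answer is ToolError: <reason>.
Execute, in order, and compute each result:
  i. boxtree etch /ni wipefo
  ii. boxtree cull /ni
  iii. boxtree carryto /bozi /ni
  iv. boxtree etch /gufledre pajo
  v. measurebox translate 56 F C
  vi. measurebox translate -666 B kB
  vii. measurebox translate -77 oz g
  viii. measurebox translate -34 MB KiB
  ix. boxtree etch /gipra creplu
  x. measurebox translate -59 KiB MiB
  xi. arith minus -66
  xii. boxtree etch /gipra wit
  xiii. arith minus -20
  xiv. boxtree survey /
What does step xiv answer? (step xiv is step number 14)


Answer: [gipra, gufledre, ni, sasmag]

Derivation:
CALL boxtree etch[p='/ni'; c='wipefo']
RET  created
CALL boxtree cull[p='/ni']
RET  ok
CALL boxtree carryto[s='/bozi'; d='/ni']
RET  ok
CALL boxtree etch[p='/gufledre'; c='pajo']
RET  created
CALL measurebox translate[v='56'; u_from='F'; u_to='C']
RET  40/3
CALL measurebox translate[v='-666'; u_from='B'; u_to='kB']
RET  -333/500
CALL measurebox translate[v='-77'; u_from='oz'; u_to='g']
RET  -3492661249/1600000
CALL measurebox translate[v='-34'; u_from='MB'; u_to='KiB']
RET  -265625/8
CALL boxtree etch[p='/gipra'; c='creplu']
RET  created
CALL measurebox translate[v='-59'; u_from='KiB'; u_to='MiB']
RET  -59/1024
CALL arith minus[x='-66']
RET  66
CALL boxtree etch[p='/gipra'; c='wit']
RET  overwrote
CALL arith minus[x='-20']
RET  86
CALL boxtree survey[p='/']
RET  [gipra, gufledre, ni, sasmag]


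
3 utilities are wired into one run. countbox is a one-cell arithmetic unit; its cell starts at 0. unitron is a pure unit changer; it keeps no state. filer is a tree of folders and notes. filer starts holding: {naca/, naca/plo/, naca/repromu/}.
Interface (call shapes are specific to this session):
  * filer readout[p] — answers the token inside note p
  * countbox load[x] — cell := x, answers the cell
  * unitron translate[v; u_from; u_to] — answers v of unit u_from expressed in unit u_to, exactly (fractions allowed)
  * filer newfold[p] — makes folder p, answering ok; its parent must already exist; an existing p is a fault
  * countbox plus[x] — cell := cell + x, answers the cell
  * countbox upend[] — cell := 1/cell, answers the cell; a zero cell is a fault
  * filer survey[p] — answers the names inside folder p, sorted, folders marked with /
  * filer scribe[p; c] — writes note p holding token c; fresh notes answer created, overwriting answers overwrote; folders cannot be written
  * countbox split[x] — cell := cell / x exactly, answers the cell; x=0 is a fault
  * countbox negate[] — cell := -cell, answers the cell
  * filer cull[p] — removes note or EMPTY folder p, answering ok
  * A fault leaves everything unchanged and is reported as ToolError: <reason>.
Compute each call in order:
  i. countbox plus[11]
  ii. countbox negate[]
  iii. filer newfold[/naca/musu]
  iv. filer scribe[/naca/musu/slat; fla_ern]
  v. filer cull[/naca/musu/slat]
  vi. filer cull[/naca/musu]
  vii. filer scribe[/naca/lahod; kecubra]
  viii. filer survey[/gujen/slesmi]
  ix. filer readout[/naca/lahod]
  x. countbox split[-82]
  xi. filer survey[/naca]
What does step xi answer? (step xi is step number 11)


==> countbox plus(x=11)
<== 11
==> countbox negate()
<== -11
==> filer newfold(p=/naca/musu)
<== ok
==> filer scribe(p=/naca/musu/slat, c=fla_ern)
<== created
==> filer cull(p=/naca/musu/slat)
<== ok
==> filer cull(p=/naca/musu)
<== ok
==> filer scribe(p=/naca/lahod, c=kecubra)
<== created
==> filer survey(p=/gujen/slesmi)
<== ToolError: not found
==> filer readout(p=/naca/lahod)
<== kecubra
==> countbox split(x=-82)
<== 11/82
==> filer survey(p=/naca)
<== [lahod, plo/, repromu/]

Answer: [lahod, plo/, repromu/]


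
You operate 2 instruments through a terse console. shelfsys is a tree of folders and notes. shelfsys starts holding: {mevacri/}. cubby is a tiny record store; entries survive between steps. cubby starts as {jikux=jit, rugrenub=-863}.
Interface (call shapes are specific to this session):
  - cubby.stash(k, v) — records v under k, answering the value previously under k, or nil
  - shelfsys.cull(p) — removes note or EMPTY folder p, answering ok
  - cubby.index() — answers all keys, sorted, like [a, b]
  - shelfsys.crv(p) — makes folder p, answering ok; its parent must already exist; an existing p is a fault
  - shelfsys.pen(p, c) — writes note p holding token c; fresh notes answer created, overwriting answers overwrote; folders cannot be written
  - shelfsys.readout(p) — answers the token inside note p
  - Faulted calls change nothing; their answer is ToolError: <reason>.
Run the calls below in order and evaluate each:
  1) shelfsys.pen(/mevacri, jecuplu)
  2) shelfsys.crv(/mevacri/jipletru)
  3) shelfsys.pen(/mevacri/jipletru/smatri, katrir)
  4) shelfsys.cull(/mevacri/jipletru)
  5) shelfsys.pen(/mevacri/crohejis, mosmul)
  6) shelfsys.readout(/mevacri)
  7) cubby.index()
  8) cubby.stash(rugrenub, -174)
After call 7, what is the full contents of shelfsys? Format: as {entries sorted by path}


Answer: {mevacri/, mevacri/crohejis=mosmul, mevacri/jipletru/, mevacri/jipletru/smatri=katrir}

Derivation:
I run shelfsys.pen with p→/mevacri, c→jecuplu, → ToolError: is a directory.
Invoking shelfsys.crv with p→/mevacri/jipletru: ok.
Invoking shelfsys.pen with p→/mevacri/jipletru/smatri, c→katrir, → created.
Then shelfsys.cull with p→/mevacri/jipletru, yielding ToolError: not empty.
Using shelfsys.pen with p→/mevacri/crohejis, c→mosmul, giving created.
I use shelfsys.readout with p→/mevacri, which returns ToolError: is a directory.
Next I call cubby.index(), — result: [jikux, rugrenub].
Now I run cubby.stash with k→rugrenub, v→-174, and see -863.


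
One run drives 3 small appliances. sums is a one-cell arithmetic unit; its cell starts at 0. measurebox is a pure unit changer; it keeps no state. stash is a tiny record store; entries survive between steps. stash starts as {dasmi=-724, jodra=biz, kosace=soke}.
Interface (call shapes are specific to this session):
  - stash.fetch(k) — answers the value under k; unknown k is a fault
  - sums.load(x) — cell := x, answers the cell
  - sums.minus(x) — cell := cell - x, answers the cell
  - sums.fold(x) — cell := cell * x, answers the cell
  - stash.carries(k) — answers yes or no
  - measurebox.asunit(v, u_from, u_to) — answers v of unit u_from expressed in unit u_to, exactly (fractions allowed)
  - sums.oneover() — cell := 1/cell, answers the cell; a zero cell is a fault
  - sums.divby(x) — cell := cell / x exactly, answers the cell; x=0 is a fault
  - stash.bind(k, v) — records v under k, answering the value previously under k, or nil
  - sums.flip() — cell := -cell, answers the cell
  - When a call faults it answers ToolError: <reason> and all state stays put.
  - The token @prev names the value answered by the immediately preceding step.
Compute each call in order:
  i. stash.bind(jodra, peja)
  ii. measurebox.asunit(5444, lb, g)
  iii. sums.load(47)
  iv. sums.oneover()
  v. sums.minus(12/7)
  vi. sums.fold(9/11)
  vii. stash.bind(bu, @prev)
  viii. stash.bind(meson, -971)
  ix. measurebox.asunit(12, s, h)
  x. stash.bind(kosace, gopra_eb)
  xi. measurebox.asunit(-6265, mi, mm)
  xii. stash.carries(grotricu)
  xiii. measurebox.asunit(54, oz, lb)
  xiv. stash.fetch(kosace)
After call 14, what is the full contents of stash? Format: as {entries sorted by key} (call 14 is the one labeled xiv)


Next I call stash.bind passing k='jodra', v='peja', — result: biz.
Using measurebox.asunit passing v='5444', u_from='lb', u_to='g', and see 61733921557/25000.
Using sums.load passing x='47', and get 47.
Next I call sums.oneover(), giving 1/47.
I use sums.minus passing x='12/7': -557/329.
I use sums.fold passing x='9/11', yielding -5013/3619.
Calling stash.bind passing k='bu', v='@prev', and see nil.
Using stash.bind passing k='meson', v='-971', and see nil.
Invoking measurebox.asunit passing v='12', u_from='s', u_to='h': 1/300.
Calling stash.bind passing k='kosace', v='gopra_eb', which returns soke.
Calling measurebox.asunit passing v='-6265', u_from='mi', u_to='mm', — result: -10082540160.
I use stash.carries passing k='grotricu', — result: no.
I try measurebox.asunit passing v='54', u_from='oz', u_to='lb', — result: 27/8.
Then stash.fetch passing k='kosace', which returns gopra_eb.

Answer: {bu=-5013/3619, dasmi=-724, jodra=peja, kosace=gopra_eb, meson=-971}


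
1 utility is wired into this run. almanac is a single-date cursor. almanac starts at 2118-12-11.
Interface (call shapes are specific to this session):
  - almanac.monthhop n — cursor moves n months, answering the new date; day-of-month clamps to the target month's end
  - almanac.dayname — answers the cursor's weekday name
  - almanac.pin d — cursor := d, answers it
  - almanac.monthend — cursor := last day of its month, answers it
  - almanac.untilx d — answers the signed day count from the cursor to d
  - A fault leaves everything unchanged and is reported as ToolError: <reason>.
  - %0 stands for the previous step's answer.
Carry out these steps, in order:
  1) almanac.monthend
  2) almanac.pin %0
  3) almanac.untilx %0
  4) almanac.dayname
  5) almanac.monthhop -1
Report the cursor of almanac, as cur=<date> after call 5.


Answer: cur=2118-11-30

Derivation:
Calling almanac.monthend(): 2118-12-31.
I call almanac.pin using d=%0, which returns 2118-12-31.
I run almanac.untilx using d=%0, → 0.
Calling almanac.dayname(), and observe Saturday.
I invoke almanac.monthhop using n=-1, → 2118-11-30.


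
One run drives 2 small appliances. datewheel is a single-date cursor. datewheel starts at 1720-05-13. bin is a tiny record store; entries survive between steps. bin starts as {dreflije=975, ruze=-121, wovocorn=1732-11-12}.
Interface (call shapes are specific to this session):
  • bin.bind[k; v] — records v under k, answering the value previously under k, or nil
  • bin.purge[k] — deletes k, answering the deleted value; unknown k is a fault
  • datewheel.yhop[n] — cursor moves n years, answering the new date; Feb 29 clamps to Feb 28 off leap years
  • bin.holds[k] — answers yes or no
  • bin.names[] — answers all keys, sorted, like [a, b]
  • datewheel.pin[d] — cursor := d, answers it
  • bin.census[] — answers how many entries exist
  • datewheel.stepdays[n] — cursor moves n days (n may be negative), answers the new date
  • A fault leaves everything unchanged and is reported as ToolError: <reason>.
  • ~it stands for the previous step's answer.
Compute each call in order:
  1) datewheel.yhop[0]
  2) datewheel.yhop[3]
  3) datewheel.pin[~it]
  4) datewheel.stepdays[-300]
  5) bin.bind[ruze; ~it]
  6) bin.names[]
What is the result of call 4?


Answer: 1722-07-17

Derivation:
Act: datewheel.yhop[n='0']
Obs: 1720-05-13
Act: datewheel.yhop[n='3']
Obs: 1723-05-13
Act: datewheel.pin[d='~it']
Obs: 1723-05-13
Act: datewheel.stepdays[n='-300']
Obs: 1722-07-17
Act: bin.bind[k='ruze'; v='~it']
Obs: -121
Act: bin.names[]
Obs: [dreflije, ruze, wovocorn]


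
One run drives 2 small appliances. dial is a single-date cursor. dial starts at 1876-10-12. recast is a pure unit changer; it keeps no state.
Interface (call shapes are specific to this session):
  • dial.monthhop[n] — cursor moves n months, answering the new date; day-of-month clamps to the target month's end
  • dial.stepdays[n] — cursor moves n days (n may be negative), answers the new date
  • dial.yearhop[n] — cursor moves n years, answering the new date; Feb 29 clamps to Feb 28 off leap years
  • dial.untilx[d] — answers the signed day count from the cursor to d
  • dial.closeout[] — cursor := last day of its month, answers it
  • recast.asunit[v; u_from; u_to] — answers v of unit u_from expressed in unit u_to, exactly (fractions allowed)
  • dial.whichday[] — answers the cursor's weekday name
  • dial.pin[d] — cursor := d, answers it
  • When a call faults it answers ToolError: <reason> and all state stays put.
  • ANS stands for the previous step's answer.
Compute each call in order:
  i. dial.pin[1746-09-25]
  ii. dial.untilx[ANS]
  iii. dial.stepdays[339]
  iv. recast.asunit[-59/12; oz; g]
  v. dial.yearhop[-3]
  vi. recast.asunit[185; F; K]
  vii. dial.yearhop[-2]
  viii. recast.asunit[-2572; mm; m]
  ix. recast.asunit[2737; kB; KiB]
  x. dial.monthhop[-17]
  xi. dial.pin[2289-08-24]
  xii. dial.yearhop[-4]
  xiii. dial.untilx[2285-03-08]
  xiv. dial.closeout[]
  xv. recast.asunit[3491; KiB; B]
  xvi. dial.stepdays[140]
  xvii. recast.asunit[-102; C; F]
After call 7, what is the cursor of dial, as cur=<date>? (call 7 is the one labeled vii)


Answer: cur=1742-08-30

Derivation:
% dial.pin d='1746-09-25'
[out] 1746-09-25
% dial.untilx d='ANS'
[out] 0
% dial.stepdays n='339'
[out] 1747-08-30
% recast.asunit v='-59/12' u_from='oz' u_to='g'
[out] -2676194983/19200000
% dial.yearhop n='-3'
[out] 1744-08-30
% recast.asunit v='185' u_from='F' u_to='K'
[out] 7163/20
% dial.yearhop n='-2'
[out] 1742-08-30
% recast.asunit v='-2572' u_from='mm' u_to='m'
[out] -643/250
% recast.asunit v='2737' u_from='kB' u_to='KiB'
[out] 342125/128
% dial.monthhop n='-17'
[out] 1741-03-30
% dial.pin d='2289-08-24'
[out] 2289-08-24
% dial.yearhop n='-4'
[out] 2285-08-24
% dial.untilx d='2285-03-08'
[out] -169
% dial.closeout
[out] 2285-08-31
% recast.asunit v='3491' u_from='KiB' u_to='B'
[out] 3574784
% dial.stepdays n='140'
[out] 2286-01-18
% recast.asunit v='-102' u_from='C' u_to='F'
[out] -758/5


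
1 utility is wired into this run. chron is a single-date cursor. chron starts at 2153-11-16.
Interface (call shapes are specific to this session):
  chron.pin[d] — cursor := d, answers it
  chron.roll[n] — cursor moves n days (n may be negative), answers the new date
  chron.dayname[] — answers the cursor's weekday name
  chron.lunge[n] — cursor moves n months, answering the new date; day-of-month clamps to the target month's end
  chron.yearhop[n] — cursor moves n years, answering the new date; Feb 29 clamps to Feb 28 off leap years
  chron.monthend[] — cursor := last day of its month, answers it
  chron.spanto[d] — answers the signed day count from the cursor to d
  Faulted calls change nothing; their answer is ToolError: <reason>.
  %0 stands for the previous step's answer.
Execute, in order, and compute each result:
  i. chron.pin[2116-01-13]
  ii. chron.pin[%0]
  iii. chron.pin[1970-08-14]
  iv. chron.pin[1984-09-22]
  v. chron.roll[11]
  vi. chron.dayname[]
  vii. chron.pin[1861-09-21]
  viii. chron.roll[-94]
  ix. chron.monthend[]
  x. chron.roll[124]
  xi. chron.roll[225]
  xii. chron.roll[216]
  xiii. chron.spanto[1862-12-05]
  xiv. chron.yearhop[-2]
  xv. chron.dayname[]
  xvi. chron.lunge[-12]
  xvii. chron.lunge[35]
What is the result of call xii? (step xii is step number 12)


Answer: 1863-01-16

Derivation:
> chron.pin d→2116-01-13
  2116-01-13
> chron.pin d→%0
  2116-01-13
> chron.pin d→1970-08-14
  1970-08-14
> chron.pin d→1984-09-22
  1984-09-22
> chron.roll n→11
  1984-10-03
> chron.dayname
  Wednesday
> chron.pin d→1861-09-21
  1861-09-21
> chron.roll n→-94
  1861-06-19
> chron.monthend
  1861-06-30
> chron.roll n→124
  1861-11-01
> chron.roll n→225
  1862-06-14
> chron.roll n→216
  1863-01-16
> chron.spanto d→1862-12-05
  -42
> chron.yearhop n→-2
  1861-01-16
> chron.dayname
  Wednesday
> chron.lunge n→-12
  1860-01-16
> chron.lunge n→35
  1862-12-16


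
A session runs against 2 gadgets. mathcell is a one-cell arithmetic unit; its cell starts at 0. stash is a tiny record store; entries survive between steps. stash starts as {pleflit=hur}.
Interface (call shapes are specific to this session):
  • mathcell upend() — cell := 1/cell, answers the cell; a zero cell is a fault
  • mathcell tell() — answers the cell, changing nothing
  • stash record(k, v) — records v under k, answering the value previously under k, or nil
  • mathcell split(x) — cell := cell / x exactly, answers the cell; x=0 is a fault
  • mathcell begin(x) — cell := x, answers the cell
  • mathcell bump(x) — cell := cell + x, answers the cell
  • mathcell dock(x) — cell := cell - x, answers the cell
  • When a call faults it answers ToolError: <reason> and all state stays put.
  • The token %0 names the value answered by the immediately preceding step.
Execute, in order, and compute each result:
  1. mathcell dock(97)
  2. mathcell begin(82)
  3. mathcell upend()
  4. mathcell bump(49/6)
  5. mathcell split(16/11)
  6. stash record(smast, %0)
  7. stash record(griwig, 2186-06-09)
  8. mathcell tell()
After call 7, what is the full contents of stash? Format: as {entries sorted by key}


Answer: {griwig=2186-06-09, pleflit=hur, smast=5533/984}

Derivation:
-> mathcell dock(x=97)
<- -97
-> mathcell begin(x=82)
<- 82
-> mathcell upend()
<- 1/82
-> mathcell bump(x=49/6)
<- 1006/123
-> mathcell split(x=16/11)
<- 5533/984
-> stash record(k=smast, v=%0)
<- nil
-> stash record(k=griwig, v=2186-06-09)
<- nil
-> mathcell tell()
<- 5533/984
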